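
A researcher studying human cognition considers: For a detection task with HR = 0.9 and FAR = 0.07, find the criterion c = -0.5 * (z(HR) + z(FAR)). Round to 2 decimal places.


c = -0.5 * (z(HR) + z(FAR))
z(0.9) = 1.2816
z(0.07) = -1.4758
c = -0.5 * (1.2816 + -1.4758)
= -0.5 * -0.1942
= 0.10


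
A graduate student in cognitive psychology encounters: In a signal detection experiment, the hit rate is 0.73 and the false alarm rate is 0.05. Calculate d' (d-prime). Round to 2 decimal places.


d' = z(HR) - z(FAR)
z(0.73) = 0.6128
z(0.05) = -1.6449
d' = 0.6128 - -1.6449
= 2.26


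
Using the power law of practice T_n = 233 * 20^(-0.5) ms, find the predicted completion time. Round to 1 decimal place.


T_n = 233 * 20^(-0.5)
20^(-0.5) = 0.223607
T_n = 233 * 0.223607
= 52.1 ms


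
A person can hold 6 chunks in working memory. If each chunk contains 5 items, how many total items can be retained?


Total items = chunks * items_per_chunk
= 6 * 5
= 30


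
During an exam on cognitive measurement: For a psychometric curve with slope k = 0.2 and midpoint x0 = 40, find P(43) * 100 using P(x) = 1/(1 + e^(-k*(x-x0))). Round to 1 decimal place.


P(x) = 1/(1 + e^(-0.2*(43 - 40)))
Exponent = -0.2 * 3 = -0.6
e^(-0.6) = 0.548812
P = 1/(1 + 0.548812) = 0.645656
Percentage = 64.6


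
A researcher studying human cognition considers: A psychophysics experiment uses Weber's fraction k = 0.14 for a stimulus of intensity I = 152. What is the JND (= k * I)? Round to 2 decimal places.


JND = k * I
JND = 0.14 * 152
= 21.28


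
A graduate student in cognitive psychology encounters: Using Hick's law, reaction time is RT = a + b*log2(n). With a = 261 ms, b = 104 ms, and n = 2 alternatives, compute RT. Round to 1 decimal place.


RT = 261 + 104 * log2(2)
log2(2) = 1.0
RT = 261 + 104 * 1.0
= 261 + 104.0
= 365.0 ms


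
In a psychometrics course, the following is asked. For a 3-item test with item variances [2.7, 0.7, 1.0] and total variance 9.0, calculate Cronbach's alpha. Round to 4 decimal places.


alpha = (k/(k-1)) * (1 - sum(s_i^2)/s_total^2)
sum(item variances) = 4.4
k/(k-1) = 3/2 = 1.5
1 - 4.4/9.0 = 1 - 0.488889 = 0.511111
alpha = 1.5 * 0.511111
= 0.7667


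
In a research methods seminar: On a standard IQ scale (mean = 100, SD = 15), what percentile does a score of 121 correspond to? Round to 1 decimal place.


z = (IQ - mean) / SD
z = (121 - 100) / 15 = 1.4
Percentile = Phi(1.4) * 100
Phi(1.4) = 0.919243
= 91.9


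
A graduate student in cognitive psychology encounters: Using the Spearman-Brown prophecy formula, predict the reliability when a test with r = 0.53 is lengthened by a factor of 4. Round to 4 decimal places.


r_new = n*r / (1 + (n-1)*r)
Numerator = 4 * 0.53 = 2.12
Denominator = 1 + 3 * 0.53 = 2.59
r_new = 2.12 / 2.59
= 0.8185


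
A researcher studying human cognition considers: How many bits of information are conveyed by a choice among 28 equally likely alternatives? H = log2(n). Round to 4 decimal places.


H = log2(n)
H = log2(28)
= 4.8074


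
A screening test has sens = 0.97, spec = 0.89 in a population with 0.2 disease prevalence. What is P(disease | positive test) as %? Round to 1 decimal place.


PPV = (sens * prev) / (sens * prev + (1-spec) * (1-prev))
Numerator = 0.97 * 0.2 = 0.194
P(positive and no disease) = (1 - spec) * (1 - prev) = (1 - 0.89) * (1 - 0.2) = 0.088
Denominator = 0.194 + 0.088 = 0.282
PPV = 0.194 / 0.282 = 0.687943
As percentage = 68.8


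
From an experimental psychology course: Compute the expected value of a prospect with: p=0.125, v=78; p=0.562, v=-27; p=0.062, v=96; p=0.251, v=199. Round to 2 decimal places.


EU = sum(p_i * v_i)
0.125 * 78 = 9.75
0.562 * -27 = -15.174
0.062 * 96 = 5.952
0.251 * 199 = 49.949
EU = 9.75 + -15.174 + 5.952 + 49.949
= 50.48


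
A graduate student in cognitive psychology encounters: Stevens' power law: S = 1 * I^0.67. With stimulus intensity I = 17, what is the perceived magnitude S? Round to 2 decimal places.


S = 1 * 17^0.67
17^0.67 = 6.6742
S = 1 * 6.6742
= 6.67


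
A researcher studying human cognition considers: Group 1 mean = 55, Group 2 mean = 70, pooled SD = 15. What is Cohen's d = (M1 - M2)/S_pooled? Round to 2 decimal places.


Cohen's d = (M1 - M2) / S_pooled
= (55 - 70) / 15
= -15 / 15
= -1.00


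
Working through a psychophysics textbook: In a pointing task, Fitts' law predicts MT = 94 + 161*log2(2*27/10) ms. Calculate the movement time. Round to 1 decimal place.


MT = 94 + 161 * log2(2*27/10)
2D/W = 5.4
log2(5.4) = 2.433
MT = 94 + 161 * 2.433
= 485.7 ms


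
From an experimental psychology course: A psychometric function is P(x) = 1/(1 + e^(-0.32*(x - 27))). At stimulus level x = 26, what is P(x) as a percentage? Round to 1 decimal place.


P(x) = 1/(1 + e^(-0.32*(26 - 27)))
Exponent = -0.32 * -1 = 0.32
e^(0.32) = 1.377128
P = 1/(1 + 1.377128) = 0.420676
Percentage = 42.1


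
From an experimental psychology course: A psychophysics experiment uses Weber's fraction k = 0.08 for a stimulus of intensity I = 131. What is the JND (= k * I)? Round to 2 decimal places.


JND = k * I
JND = 0.08 * 131
= 10.48


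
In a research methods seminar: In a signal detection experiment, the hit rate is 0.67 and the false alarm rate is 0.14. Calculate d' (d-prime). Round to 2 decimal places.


d' = z(HR) - z(FAR)
z(0.67) = 0.4399
z(0.14) = -1.0803
d' = 0.4399 - -1.0803
= 1.52


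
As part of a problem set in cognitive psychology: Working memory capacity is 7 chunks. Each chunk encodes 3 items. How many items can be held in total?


Total items = chunks * items_per_chunk
= 7 * 3
= 21


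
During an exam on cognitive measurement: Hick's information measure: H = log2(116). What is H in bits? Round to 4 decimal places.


H = log2(n)
H = log2(116)
= 6.8580


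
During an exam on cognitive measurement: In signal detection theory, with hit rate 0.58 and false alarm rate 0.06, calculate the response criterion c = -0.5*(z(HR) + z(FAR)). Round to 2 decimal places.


c = -0.5 * (z(HR) + z(FAR))
z(0.58) = 0.2019
z(0.06) = -1.5548
c = -0.5 * (0.2019 + -1.5548)
= -0.5 * -1.3529
= 0.68


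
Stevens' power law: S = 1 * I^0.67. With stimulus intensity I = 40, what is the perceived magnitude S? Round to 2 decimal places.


S = 1 * 40^0.67
40^0.67 = 11.8408
S = 1 * 11.8408
= 11.84


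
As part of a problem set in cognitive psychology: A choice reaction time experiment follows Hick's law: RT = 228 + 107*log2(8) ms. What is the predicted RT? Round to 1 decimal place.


RT = 228 + 107 * log2(8)
log2(8) = 3.0
RT = 228 + 107 * 3.0
= 228 + 321.0
= 549.0 ms


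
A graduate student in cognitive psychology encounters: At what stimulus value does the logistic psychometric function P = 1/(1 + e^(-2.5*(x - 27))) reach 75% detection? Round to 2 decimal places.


At P = 0.75: 0.75 = 1/(1 + e^(-k*(x-x0)))
Solving: e^(-k*(x-x0)) = 1/3
x = x0 + ln(3)/k
ln(3) = 1.0986
x = 27 + 1.0986/2.5
= 27 + 0.4394
= 27.44


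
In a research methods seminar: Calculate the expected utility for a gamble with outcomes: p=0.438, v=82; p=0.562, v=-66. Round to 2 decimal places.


EU = sum(p_i * v_i)
0.438 * 82 = 35.916
0.562 * -66 = -37.092
EU = 35.916 + -37.092
= -1.18


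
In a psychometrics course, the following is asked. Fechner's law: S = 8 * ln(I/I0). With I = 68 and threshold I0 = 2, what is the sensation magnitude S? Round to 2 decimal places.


S = 8 * ln(68/2)
I/I0 = 34.0
ln(34.0) = 3.5264
S = 8 * 3.5264
= 28.21


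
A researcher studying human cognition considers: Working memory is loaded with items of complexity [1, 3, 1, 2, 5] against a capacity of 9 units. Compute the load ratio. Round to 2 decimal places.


Total complexity = 1 + 3 + 1 + 2 + 5 = 12
Load = total / capacity = 12 / 9
= 1.33


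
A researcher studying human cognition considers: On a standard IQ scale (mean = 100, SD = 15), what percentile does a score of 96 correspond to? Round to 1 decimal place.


z = (IQ - mean) / SD
z = (96 - 100) / 15 = -0.2667
Percentile = Phi(-0.2667) * 100
Phi(-0.2667) = 0.39485
= 39.5


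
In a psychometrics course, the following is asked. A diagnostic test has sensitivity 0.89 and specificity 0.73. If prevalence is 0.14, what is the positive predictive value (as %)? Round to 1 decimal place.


PPV = (sens * prev) / (sens * prev + (1-spec) * (1-prev))
Numerator = 0.89 * 0.14 = 0.1246
P(positive and no disease) = (1 - spec) * (1 - prev) = (1 - 0.73) * (1 - 0.14) = 0.2322
Denominator = 0.1246 + 0.2322 = 0.3568
PPV = 0.1246 / 0.3568 = 0.349215
As percentage = 34.9


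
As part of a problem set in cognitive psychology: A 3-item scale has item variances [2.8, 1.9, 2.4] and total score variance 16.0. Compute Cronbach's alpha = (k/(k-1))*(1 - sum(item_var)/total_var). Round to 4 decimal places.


alpha = (k/(k-1)) * (1 - sum(s_i^2)/s_total^2)
sum(item variances) = 7.1
k/(k-1) = 3/2 = 1.5
1 - 7.1/16.0 = 1 - 0.44375 = 0.55625
alpha = 1.5 * 0.55625
= 0.8344


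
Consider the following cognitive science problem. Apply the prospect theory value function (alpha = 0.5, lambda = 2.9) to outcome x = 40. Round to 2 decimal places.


Since x = 40 >= 0, use v(x) = x^0.5
40^0.5 = 6.3246
v(40) = 6.32


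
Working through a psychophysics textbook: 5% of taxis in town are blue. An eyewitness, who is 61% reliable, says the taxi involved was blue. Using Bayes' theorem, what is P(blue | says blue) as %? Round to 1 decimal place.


P(blue | says blue) = P(says blue | blue)*P(blue) / [P(says blue | blue)*P(blue) + P(says blue | not blue)*P(not blue)]
Numerator = 0.61 * 0.05 = 0.0305
False identification = 0.39 * 0.95 = 0.3705
P = 0.0305 / (0.0305 + 0.3705)
= 0.0305 / 0.401
As percentage = 7.6


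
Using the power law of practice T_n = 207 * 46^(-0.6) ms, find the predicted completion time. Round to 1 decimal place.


T_n = 207 * 46^(-0.6)
46^(-0.6) = 0.100541
T_n = 207 * 0.100541
= 20.8 ms


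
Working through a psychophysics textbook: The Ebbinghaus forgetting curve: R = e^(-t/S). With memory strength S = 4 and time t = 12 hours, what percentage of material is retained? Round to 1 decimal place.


R = e^(-t/S)
-t/S = -12/4 = -3.0
R = e^(-3.0) = 0.049787
Percentage = 0.049787 * 100
= 5.0


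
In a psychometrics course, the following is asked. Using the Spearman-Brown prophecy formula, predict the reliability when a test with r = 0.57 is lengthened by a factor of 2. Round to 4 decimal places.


r_new = n*r / (1 + (n-1)*r)
Numerator = 2 * 0.57 = 1.14
Denominator = 1 + 1 * 0.57 = 1.57
r_new = 1.14 / 1.57
= 0.7261


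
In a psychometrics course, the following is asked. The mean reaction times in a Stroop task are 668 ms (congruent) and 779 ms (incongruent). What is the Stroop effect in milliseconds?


Stroop effect = RT(incongruent) - RT(congruent)
= 779 - 668
= 111 ms


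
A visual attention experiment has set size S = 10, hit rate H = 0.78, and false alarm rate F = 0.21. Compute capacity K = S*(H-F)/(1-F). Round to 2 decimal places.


K = S * (H - F) / (1 - F)
H - F = 0.57
1 - F = 0.79
K = 10 * 0.57 / 0.79
= 7.22


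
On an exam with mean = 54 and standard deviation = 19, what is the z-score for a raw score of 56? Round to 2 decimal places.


z = (X - mu) / sigma
= (56 - 54) / 19
= 2 / 19
= 0.11


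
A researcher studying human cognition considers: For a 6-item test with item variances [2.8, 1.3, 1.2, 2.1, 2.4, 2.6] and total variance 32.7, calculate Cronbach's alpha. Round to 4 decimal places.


alpha = (k/(k-1)) * (1 - sum(s_i^2)/s_total^2)
sum(item variances) = 12.4
k/(k-1) = 6/5 = 1.2
1 - 12.4/32.7 = 1 - 0.379205 = 0.620795
alpha = 1.2 * 0.620795
= 0.7450


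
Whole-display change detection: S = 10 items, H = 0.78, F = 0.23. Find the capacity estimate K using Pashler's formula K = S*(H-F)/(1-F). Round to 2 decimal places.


K = S * (H - F) / (1 - F)
H - F = 0.55
1 - F = 0.77
K = 10 * 0.55 / 0.77
= 7.14


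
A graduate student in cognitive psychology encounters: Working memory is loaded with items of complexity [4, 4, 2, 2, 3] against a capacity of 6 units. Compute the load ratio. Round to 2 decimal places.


Total complexity = 4 + 4 + 2 + 2 + 3 = 15
Load = total / capacity = 15 / 6
= 2.50


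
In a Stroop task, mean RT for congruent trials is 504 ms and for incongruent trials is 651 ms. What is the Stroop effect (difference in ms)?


Stroop effect = RT(incongruent) - RT(congruent)
= 651 - 504
= 147 ms


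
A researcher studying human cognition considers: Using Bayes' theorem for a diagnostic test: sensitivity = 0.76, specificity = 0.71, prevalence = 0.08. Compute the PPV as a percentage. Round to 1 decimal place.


PPV = (sens * prev) / (sens * prev + (1-spec) * (1-prev))
Numerator = 0.76 * 0.08 = 0.0608
P(positive and no disease) = (1 - spec) * (1 - prev) = (1 - 0.71) * (1 - 0.08) = 0.2668
Denominator = 0.0608 + 0.2668 = 0.3276
PPV = 0.0608 / 0.3276 = 0.185592
As percentage = 18.6


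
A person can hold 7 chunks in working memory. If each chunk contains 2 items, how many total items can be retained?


Total items = chunks * items_per_chunk
= 7 * 2
= 14


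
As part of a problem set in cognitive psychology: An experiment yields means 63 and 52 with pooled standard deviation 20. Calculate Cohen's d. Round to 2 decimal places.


Cohen's d = (M1 - M2) / S_pooled
= (63 - 52) / 20
= 11 / 20
= 0.55


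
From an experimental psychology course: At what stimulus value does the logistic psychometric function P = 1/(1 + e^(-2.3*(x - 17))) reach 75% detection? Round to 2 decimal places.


At P = 0.75: 0.75 = 1/(1 + e^(-k*(x-x0)))
Solving: e^(-k*(x-x0)) = 1/3
x = x0 + ln(3)/k
ln(3) = 1.0986
x = 17 + 1.0986/2.3
= 17 + 0.4777
= 17.48


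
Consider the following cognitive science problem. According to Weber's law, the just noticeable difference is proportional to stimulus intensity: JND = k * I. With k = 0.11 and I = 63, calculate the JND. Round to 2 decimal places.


JND = k * I
JND = 0.11 * 63
= 6.93


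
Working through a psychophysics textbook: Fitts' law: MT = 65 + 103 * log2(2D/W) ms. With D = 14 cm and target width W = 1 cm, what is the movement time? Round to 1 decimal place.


MT = 65 + 103 * log2(2*14/1)
2D/W = 28.0
log2(28.0) = 4.8074
MT = 65 + 103 * 4.8074
= 560.2 ms


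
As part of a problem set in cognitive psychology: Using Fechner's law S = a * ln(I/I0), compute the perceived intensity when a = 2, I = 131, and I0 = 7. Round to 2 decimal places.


S = 2 * ln(131/7)
I/I0 = 18.714286
ln(18.714286) = 2.9293
S = 2 * 2.9293
= 5.86


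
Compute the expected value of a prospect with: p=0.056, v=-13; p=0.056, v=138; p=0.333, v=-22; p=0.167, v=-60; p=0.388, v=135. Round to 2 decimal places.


EU = sum(p_i * v_i)
0.056 * -13 = -0.728
0.056 * 138 = 7.728
0.333 * -22 = -7.326
0.167 * -60 = -10.02
0.388 * 135 = 52.38
EU = -0.728 + 7.728 + -7.326 + -10.02 + 52.38
= 42.03


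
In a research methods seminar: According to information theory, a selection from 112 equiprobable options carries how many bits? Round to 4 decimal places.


H = log2(n)
H = log2(112)
= 6.8074


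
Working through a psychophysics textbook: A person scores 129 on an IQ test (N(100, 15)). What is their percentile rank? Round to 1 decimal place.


z = (IQ - mean) / SD
z = (129 - 100) / 15 = 1.9333
Percentile = Phi(1.9333) * 100
Phi(1.9333) = 0.9734
= 97.3


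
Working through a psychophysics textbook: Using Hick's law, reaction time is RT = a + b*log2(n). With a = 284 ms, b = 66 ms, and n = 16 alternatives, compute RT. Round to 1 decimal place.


RT = 284 + 66 * log2(16)
log2(16) = 4.0
RT = 284 + 66 * 4.0
= 284 + 264.0
= 548.0 ms


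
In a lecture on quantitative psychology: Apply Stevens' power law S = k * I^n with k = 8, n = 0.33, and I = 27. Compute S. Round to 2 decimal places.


S = 8 * 27^0.33
27^0.33 = 2.9672
S = 8 * 2.9672
= 23.74


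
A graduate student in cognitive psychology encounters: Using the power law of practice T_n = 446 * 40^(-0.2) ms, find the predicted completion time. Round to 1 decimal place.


T_n = 446 * 40^(-0.2)
40^(-0.2) = 0.478176
T_n = 446 * 0.478176
= 213.3 ms


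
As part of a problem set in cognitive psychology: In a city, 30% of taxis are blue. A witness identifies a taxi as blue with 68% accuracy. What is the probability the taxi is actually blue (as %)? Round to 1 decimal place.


P(blue | says blue) = P(says blue | blue)*P(blue) / [P(says blue | blue)*P(blue) + P(says blue | not blue)*P(not blue)]
Numerator = 0.68 * 0.3 = 0.204
False identification = 0.32 * 0.7 = 0.224
P = 0.204 / (0.204 + 0.224)
= 0.204 / 0.428
As percentage = 47.7


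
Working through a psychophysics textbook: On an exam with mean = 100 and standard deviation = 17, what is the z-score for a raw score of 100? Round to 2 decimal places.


z = (X - mu) / sigma
= (100 - 100) / 17
= 0 / 17
= 0.00


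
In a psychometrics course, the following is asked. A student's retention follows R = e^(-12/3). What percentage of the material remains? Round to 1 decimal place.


R = e^(-t/S)
-t/S = -12/3 = -4.0
R = e^(-4.0) = 0.018316
Percentage = 0.018316 * 100
= 1.8


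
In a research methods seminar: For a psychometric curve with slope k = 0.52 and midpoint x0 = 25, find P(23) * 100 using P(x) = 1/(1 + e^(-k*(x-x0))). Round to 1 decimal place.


P(x) = 1/(1 + e^(-0.52*(23 - 25)))
Exponent = -0.52 * -2 = 1.04
e^(1.04) = 2.829217
P = 1/(1 + 2.829217) = 0.26115
Percentage = 26.1


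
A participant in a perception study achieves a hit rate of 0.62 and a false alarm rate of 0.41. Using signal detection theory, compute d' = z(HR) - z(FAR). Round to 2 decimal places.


d' = z(HR) - z(FAR)
z(0.62) = 0.3055
z(0.41) = -0.2275
d' = 0.3055 - -0.2275
= 0.53


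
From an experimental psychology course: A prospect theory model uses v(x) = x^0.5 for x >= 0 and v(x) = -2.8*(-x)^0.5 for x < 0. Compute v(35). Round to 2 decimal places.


Since x = 35 >= 0, use v(x) = x^0.5
35^0.5 = 5.9161
v(35) = 5.92


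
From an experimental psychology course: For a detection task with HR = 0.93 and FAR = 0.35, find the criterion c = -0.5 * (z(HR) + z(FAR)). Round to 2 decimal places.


c = -0.5 * (z(HR) + z(FAR))
z(0.93) = 1.4758
z(0.35) = -0.3853
c = -0.5 * (1.4758 + -0.3853)
= -0.5 * 1.0905
= -0.55


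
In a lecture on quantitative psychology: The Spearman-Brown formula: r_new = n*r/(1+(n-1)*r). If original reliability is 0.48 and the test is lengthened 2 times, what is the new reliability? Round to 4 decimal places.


r_new = n*r / (1 + (n-1)*r)
Numerator = 2 * 0.48 = 0.96
Denominator = 1 + 1 * 0.48 = 1.48
r_new = 0.96 / 1.48
= 0.6486


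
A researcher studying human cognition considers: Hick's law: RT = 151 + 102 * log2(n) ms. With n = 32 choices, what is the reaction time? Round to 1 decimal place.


RT = 151 + 102 * log2(32)
log2(32) = 5.0
RT = 151 + 102 * 5.0
= 151 + 510.0
= 661.0 ms


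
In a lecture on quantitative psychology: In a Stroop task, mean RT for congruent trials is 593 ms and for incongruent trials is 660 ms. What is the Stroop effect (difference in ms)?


Stroop effect = RT(incongruent) - RT(congruent)
= 660 - 593
= 67 ms


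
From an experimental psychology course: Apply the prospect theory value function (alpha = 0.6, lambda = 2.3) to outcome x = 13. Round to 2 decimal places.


Since x = 13 >= 0, use v(x) = x^0.6
13^0.6 = 4.6598
v(13) = 4.66


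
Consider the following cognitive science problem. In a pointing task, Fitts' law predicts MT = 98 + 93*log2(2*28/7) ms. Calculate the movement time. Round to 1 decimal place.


MT = 98 + 93 * log2(2*28/7)
2D/W = 8.0
log2(8.0) = 3.0
MT = 98 + 93 * 3.0
= 377.0 ms


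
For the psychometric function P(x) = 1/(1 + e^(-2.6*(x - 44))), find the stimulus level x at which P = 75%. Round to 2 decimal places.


At P = 0.75: 0.75 = 1/(1 + e^(-k*(x-x0)))
Solving: e^(-k*(x-x0)) = 1/3
x = x0 + ln(3)/k
ln(3) = 1.0986
x = 44 + 1.0986/2.6
= 44 + 0.4225
= 44.42


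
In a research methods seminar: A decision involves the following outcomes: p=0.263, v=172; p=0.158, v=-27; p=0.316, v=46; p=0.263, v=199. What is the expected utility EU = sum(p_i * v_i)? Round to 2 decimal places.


EU = sum(p_i * v_i)
0.263 * 172 = 45.236
0.158 * -27 = -4.266
0.316 * 46 = 14.536
0.263 * 199 = 52.337
EU = 45.236 + -4.266 + 14.536 + 52.337
= 107.84


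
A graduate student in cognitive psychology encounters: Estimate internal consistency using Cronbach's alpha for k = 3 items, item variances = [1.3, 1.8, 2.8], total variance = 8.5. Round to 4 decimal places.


alpha = (k/(k-1)) * (1 - sum(s_i^2)/s_total^2)
sum(item variances) = 5.9
k/(k-1) = 3/2 = 1.5
1 - 5.9/8.5 = 1 - 0.694118 = 0.305882
alpha = 1.5 * 0.305882
= 0.4588


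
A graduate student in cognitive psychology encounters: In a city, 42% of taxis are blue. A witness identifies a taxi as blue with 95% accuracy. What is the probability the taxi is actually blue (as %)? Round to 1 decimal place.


P(blue | says blue) = P(says blue | blue)*P(blue) / [P(says blue | blue)*P(blue) + P(says blue | not blue)*P(not blue)]
Numerator = 0.95 * 0.42 = 0.399
False identification = 0.05 * 0.58 = 0.029
P = 0.399 / (0.399 + 0.029)
= 0.399 / 0.428
As percentage = 93.2


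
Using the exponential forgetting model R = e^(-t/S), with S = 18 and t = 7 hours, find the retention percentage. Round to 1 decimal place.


R = e^(-t/S)
-t/S = -7/18 = -0.388889
R = e^(-0.388889) = 0.67781
Percentage = 0.67781 * 100
= 67.8


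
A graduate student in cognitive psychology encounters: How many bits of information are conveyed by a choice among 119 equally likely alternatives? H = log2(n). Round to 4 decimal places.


H = log2(n)
H = log2(119)
= 6.8948


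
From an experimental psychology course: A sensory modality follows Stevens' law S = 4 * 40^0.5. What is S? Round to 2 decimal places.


S = 4 * 40^0.5
40^0.5 = 6.3246
S = 4 * 6.3246
= 25.30


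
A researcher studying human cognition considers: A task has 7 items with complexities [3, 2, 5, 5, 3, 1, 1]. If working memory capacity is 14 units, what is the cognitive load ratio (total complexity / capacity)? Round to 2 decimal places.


Total complexity = 3 + 2 + 5 + 5 + 3 + 1 + 1 = 20
Load = total / capacity = 20 / 14
= 1.43


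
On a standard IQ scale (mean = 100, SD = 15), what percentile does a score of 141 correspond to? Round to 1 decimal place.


z = (IQ - mean) / SD
z = (141 - 100) / 15 = 2.7333
Percentile = Phi(2.7333) * 100
Phi(2.7333) = 0.996865
= 99.7


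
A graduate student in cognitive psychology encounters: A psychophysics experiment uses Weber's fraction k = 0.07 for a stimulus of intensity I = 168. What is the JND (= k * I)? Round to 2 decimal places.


JND = k * I
JND = 0.07 * 168
= 11.76


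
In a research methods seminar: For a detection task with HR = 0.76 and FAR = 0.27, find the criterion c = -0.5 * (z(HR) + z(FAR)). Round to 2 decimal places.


c = -0.5 * (z(HR) + z(FAR))
z(0.76) = 0.7063
z(0.27) = -0.6128
c = -0.5 * (0.7063 + -0.6128)
= -0.5 * 0.0935
= -0.05


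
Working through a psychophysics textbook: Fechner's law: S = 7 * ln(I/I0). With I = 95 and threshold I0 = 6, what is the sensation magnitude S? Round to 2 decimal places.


S = 7 * ln(95/6)
I/I0 = 15.833333
ln(15.833333) = 2.7621
S = 7 * 2.7621
= 19.33


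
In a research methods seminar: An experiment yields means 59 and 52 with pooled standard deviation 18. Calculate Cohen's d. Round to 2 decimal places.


Cohen's d = (M1 - M2) / S_pooled
= (59 - 52) / 18
= 7 / 18
= 0.39


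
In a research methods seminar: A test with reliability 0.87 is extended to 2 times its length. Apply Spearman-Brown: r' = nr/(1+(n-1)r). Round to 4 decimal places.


r_new = n*r / (1 + (n-1)*r)
Numerator = 2 * 0.87 = 1.74
Denominator = 1 + 1 * 0.87 = 1.87
r_new = 1.74 / 1.87
= 0.9305


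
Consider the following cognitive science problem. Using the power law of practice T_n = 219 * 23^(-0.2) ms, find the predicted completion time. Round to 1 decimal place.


T_n = 219 * 23^(-0.2)
23^(-0.2) = 0.534139
T_n = 219 * 0.534139
= 117.0 ms


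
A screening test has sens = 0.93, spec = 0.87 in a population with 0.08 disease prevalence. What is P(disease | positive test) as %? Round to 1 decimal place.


PPV = (sens * prev) / (sens * prev + (1-spec) * (1-prev))
Numerator = 0.93 * 0.08 = 0.0744
P(positive and no disease) = (1 - spec) * (1 - prev) = (1 - 0.87) * (1 - 0.08) = 0.1196
Denominator = 0.0744 + 0.1196 = 0.194
PPV = 0.0744 / 0.194 = 0.383505
As percentage = 38.4


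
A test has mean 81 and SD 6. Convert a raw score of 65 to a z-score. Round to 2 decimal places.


z = (X - mu) / sigma
= (65 - 81) / 6
= -16 / 6
= -2.67


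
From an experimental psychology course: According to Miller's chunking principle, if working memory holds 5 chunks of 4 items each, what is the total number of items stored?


Total items = chunks * items_per_chunk
= 5 * 4
= 20


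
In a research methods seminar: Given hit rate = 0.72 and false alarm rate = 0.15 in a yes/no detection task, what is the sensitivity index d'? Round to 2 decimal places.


d' = z(HR) - z(FAR)
z(0.72) = 0.5828
z(0.15) = -1.0364
d' = 0.5828 - -1.0364
= 1.62


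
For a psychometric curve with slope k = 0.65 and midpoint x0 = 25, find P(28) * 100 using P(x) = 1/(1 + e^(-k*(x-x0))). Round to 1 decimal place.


P(x) = 1/(1 + e^(-0.65*(28 - 25)))
Exponent = -0.65 * 3 = -1.95
e^(-1.95) = 0.142274
P = 1/(1 + 0.142274) = 0.875447
Percentage = 87.5


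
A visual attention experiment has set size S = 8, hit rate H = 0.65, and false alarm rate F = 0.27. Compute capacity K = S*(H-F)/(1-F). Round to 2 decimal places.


K = S * (H - F) / (1 - F)
H - F = 0.38
1 - F = 0.73
K = 8 * 0.38 / 0.73
= 4.16


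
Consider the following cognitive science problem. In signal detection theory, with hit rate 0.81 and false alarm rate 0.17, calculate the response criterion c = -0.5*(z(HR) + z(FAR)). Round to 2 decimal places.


c = -0.5 * (z(HR) + z(FAR))
z(0.81) = 0.8779
z(0.17) = -0.9542
c = -0.5 * (0.8779 + -0.9542)
= -0.5 * -0.0763
= 0.04


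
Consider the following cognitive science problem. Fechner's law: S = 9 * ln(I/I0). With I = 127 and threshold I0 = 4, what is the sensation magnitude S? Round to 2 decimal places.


S = 9 * ln(127/4)
I/I0 = 31.75
ln(31.75) = 3.4579
S = 9 * 3.4579
= 31.12


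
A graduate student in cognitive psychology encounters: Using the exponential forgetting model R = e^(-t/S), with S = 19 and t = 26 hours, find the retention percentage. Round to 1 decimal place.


R = e^(-t/S)
-t/S = -26/19 = -1.368421
R = e^(-1.368421) = 0.254509
Percentage = 0.254509 * 100
= 25.5


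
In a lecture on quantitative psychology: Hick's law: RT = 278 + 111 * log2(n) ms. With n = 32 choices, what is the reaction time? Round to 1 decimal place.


RT = 278 + 111 * log2(32)
log2(32) = 5.0
RT = 278 + 111 * 5.0
= 278 + 555.0
= 833.0 ms


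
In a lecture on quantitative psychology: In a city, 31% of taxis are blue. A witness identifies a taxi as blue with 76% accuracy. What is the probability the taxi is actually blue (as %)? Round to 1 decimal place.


P(blue | says blue) = P(says blue | blue)*P(blue) / [P(says blue | blue)*P(blue) + P(says blue | not blue)*P(not blue)]
Numerator = 0.76 * 0.31 = 0.2356
False identification = 0.24 * 0.69 = 0.1656
P = 0.2356 / (0.2356 + 0.1656)
= 0.2356 / 0.4012
As percentage = 58.7


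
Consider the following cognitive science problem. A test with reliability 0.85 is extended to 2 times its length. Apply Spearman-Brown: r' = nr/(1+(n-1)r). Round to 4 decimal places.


r_new = n*r / (1 + (n-1)*r)
Numerator = 2 * 0.85 = 1.7
Denominator = 1 + 1 * 0.85 = 1.85
r_new = 1.7 / 1.85
= 0.9189


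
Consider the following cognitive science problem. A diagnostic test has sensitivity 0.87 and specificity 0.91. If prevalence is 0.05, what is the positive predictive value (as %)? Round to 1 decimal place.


PPV = (sens * prev) / (sens * prev + (1-spec) * (1-prev))
Numerator = 0.87 * 0.05 = 0.0435
P(positive and no disease) = (1 - spec) * (1 - prev) = (1 - 0.91) * (1 - 0.05) = 0.0855
Denominator = 0.0435 + 0.0855 = 0.129
PPV = 0.0435 / 0.129 = 0.337209
As percentage = 33.7


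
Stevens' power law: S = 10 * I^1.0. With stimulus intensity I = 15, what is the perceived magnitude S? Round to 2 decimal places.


S = 10 * 15^1.0
15^1.0 = 15.0
S = 10 * 15.0
= 150.00


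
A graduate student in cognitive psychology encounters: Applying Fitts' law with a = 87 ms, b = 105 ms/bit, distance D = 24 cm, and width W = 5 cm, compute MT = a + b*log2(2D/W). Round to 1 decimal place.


MT = 87 + 105 * log2(2*24/5)
2D/W = 9.6
log2(9.6) = 3.263
MT = 87 + 105 * 3.263
= 429.6 ms


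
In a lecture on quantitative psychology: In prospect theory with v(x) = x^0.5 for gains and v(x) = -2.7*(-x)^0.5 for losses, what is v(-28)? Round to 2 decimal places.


Since x = -28 < 0, use v(x) = -lambda*(-x)^alpha
(-x) = 28
28^0.5 = 5.2915
v(-28) = -2.7 * 5.2915
= -14.29


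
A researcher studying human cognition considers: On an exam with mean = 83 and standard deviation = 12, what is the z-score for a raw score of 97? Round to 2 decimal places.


z = (X - mu) / sigma
= (97 - 83) / 12
= 14 / 12
= 1.17


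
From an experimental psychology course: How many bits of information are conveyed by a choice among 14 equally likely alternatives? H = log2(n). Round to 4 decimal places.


H = log2(n)
H = log2(14)
= 3.8074


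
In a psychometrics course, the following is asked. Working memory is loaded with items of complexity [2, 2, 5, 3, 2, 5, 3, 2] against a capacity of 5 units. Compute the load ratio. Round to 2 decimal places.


Total complexity = 2 + 2 + 5 + 3 + 2 + 5 + 3 + 2 = 24
Load = total / capacity = 24 / 5
= 4.80


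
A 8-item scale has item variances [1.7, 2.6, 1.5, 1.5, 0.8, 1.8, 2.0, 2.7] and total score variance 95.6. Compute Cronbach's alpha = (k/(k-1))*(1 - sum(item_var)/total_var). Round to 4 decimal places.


alpha = (k/(k-1)) * (1 - sum(s_i^2)/s_total^2)
sum(item variances) = 14.6
k/(k-1) = 8/7 = 1.142857
1 - 14.6/95.6 = 1 - 0.15272 = 0.84728
alpha = 1.142857 * 0.84728
= 0.9683


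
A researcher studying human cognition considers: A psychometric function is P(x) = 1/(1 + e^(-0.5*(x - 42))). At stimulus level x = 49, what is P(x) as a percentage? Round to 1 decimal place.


P(x) = 1/(1 + e^(-0.5*(49 - 42)))
Exponent = -0.5 * 7 = -3.5
e^(-3.5) = 0.030197
P = 1/(1 + 0.030197) = 0.970688
Percentage = 97.1


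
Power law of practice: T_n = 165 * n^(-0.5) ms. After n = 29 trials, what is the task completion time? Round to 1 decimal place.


T_n = 165 * 29^(-0.5)
29^(-0.5) = 0.185695
T_n = 165 * 0.185695
= 30.6 ms


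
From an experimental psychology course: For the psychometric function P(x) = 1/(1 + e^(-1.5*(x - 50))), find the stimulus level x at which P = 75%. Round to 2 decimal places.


At P = 0.75: 0.75 = 1/(1 + e^(-k*(x-x0)))
Solving: e^(-k*(x-x0)) = 1/3
x = x0 + ln(3)/k
ln(3) = 1.0986
x = 50 + 1.0986/1.5
= 50 + 0.7324
= 50.73


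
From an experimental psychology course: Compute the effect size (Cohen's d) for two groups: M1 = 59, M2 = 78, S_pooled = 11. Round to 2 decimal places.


Cohen's d = (M1 - M2) / S_pooled
= (59 - 78) / 11
= -19 / 11
= -1.73


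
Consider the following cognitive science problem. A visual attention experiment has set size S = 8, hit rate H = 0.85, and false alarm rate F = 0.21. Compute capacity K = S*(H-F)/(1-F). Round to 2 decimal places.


K = S * (H - F) / (1 - F)
H - F = 0.64
1 - F = 0.79
K = 8 * 0.64 / 0.79
= 6.48


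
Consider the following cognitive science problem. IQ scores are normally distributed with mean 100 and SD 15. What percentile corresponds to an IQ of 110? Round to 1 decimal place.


z = (IQ - mean) / SD
z = (110 - 100) / 15 = 0.6667
Percentile = Phi(0.6667) * 100
Phi(0.6667) = 0.747518
= 74.8


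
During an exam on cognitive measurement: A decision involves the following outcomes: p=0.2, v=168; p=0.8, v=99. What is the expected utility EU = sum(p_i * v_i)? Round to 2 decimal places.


EU = sum(p_i * v_i)
0.2 * 168 = 33.6
0.8 * 99 = 79.2
EU = 33.6 + 79.2
= 112.80


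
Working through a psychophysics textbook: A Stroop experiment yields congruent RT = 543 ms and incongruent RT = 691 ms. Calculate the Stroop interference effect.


Stroop effect = RT(incongruent) - RT(congruent)
= 691 - 543
= 148 ms


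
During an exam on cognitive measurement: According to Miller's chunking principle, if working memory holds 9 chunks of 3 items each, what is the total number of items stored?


Total items = chunks * items_per_chunk
= 9 * 3
= 27


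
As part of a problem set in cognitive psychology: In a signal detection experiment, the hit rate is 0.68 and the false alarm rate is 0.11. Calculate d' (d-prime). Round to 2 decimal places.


d' = z(HR) - z(FAR)
z(0.68) = 0.4677
z(0.11) = -1.2265
d' = 0.4677 - -1.2265
= 1.69


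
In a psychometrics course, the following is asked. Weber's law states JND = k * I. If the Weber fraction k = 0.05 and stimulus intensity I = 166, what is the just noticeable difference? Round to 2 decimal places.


JND = k * I
JND = 0.05 * 166
= 8.30


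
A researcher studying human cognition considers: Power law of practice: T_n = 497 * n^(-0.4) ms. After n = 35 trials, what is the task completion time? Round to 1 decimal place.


T_n = 497 * 35^(-0.4)
35^(-0.4) = 0.241197
T_n = 497 * 0.241197
= 119.9 ms


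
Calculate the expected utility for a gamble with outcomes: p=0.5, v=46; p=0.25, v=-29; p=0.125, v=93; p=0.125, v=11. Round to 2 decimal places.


EU = sum(p_i * v_i)
0.5 * 46 = 23.0
0.25 * -29 = -7.25
0.125 * 93 = 11.625
0.125 * 11 = 1.375
EU = 23.0 + -7.25 + 11.625 + 1.375
= 28.75


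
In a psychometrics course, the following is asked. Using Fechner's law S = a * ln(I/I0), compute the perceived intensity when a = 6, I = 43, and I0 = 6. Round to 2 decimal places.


S = 6 * ln(43/6)
I/I0 = 7.166667
ln(7.166667) = 1.9694
S = 6 * 1.9694
= 11.82


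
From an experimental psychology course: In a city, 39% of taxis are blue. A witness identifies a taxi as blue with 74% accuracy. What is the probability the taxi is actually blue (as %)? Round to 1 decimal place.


P(blue | says blue) = P(says blue | blue)*P(blue) / [P(says blue | blue)*P(blue) + P(says blue | not blue)*P(not blue)]
Numerator = 0.74 * 0.39 = 0.2886
False identification = 0.26 * 0.61 = 0.1586
P = 0.2886 / (0.2886 + 0.1586)
= 0.2886 / 0.4472
As percentage = 64.5


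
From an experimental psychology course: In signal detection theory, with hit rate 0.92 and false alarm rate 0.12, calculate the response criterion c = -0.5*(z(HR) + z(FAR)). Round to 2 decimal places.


c = -0.5 * (z(HR) + z(FAR))
z(0.92) = 1.4051
z(0.12) = -1.175
c = -0.5 * (1.4051 + -1.175)
= -0.5 * 0.2301
= -0.12


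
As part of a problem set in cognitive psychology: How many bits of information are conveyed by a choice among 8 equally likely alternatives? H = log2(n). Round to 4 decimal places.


H = log2(n)
H = log2(8)
= 3.0000


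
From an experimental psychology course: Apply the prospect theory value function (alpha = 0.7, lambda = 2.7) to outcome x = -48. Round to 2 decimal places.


Since x = -48 < 0, use v(x) = -lambda*(-x)^alpha
(-x) = 48
48^0.7 = 15.0269
v(-48) = -2.7 * 15.0269
= -40.57


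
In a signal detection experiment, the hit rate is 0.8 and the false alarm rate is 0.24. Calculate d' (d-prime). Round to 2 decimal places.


d' = z(HR) - z(FAR)
z(0.8) = 0.8416
z(0.24) = -0.7063
d' = 0.8416 - -0.7063
= 1.55


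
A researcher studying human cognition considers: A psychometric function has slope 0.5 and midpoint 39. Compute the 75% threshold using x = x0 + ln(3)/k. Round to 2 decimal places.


At P = 0.75: 0.75 = 1/(1 + e^(-k*(x-x0)))
Solving: e^(-k*(x-x0)) = 1/3
x = x0 + ln(3)/k
ln(3) = 1.0986
x = 39 + 1.0986/0.5
= 39 + 2.1972
= 41.20


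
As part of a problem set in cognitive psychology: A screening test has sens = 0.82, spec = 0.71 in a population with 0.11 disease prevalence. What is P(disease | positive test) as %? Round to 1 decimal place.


PPV = (sens * prev) / (sens * prev + (1-spec) * (1-prev))
Numerator = 0.82 * 0.11 = 0.0902
P(positive and no disease) = (1 - spec) * (1 - prev) = (1 - 0.71) * (1 - 0.11) = 0.2581
Denominator = 0.0902 + 0.2581 = 0.3483
PPV = 0.0902 / 0.3483 = 0.258972
As percentage = 25.9


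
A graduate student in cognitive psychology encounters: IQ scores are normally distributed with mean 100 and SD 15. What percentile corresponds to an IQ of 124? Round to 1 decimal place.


z = (IQ - mean) / SD
z = (124 - 100) / 15 = 1.6
Percentile = Phi(1.6) * 100
Phi(1.6) = 0.945201
= 94.5


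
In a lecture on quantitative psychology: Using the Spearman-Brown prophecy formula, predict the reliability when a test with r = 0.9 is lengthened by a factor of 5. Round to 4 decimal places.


r_new = n*r / (1 + (n-1)*r)
Numerator = 5 * 0.9 = 4.5
Denominator = 1 + 4 * 0.9 = 4.6
r_new = 4.5 / 4.6
= 0.9783


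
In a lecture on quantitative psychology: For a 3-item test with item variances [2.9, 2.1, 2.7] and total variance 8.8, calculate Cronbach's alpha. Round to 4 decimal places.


alpha = (k/(k-1)) * (1 - sum(s_i^2)/s_total^2)
sum(item variances) = 7.7
k/(k-1) = 3/2 = 1.5
1 - 7.7/8.8 = 1 - 0.875 = 0.125
alpha = 1.5 * 0.125
= 0.1875


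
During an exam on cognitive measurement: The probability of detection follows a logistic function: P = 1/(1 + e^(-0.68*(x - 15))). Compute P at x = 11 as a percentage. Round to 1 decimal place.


P(x) = 1/(1 + e^(-0.68*(11 - 15)))
Exponent = -0.68 * -4 = 2.72
e^(2.72) = 15.180322
P = 1/(1 + 15.180322) = 0.061803
Percentage = 6.2


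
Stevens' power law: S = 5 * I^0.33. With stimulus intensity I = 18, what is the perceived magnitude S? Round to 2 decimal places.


S = 5 * 18^0.33
18^0.33 = 2.5956
S = 5 * 2.5956
= 12.98


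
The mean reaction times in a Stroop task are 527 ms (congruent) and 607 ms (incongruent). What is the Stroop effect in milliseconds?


Stroop effect = RT(incongruent) - RT(congruent)
= 607 - 527
= 80 ms


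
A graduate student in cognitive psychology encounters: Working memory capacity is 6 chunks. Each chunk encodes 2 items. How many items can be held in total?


Total items = chunks * items_per_chunk
= 6 * 2
= 12


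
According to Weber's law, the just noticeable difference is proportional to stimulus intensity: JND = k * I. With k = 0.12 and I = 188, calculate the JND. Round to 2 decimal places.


JND = k * I
JND = 0.12 * 188
= 22.56


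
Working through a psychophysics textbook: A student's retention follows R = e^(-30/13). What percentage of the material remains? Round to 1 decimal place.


R = e^(-t/S)
-t/S = -30/13 = -2.307692
R = e^(-2.307692) = 0.099491
Percentage = 0.099491 * 100
= 9.9


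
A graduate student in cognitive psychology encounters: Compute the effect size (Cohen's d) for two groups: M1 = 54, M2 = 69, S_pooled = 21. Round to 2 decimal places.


Cohen's d = (M1 - M2) / S_pooled
= (54 - 69) / 21
= -15 / 21
= -0.71


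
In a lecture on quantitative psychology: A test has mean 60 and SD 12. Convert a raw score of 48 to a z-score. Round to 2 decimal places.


z = (X - mu) / sigma
= (48 - 60) / 12
= -12 / 12
= -1.00


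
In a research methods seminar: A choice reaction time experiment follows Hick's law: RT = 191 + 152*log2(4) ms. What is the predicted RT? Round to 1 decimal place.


RT = 191 + 152 * log2(4)
log2(4) = 2.0
RT = 191 + 152 * 2.0
= 191 + 304.0
= 495.0 ms


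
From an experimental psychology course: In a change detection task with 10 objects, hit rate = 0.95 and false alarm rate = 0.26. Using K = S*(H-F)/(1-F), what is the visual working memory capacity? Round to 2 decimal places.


K = S * (H - F) / (1 - F)
H - F = 0.69
1 - F = 0.74
K = 10 * 0.69 / 0.74
= 9.32


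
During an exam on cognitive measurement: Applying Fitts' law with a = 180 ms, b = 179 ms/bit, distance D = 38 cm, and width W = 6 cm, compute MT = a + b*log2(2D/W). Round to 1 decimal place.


MT = 180 + 179 * log2(2*38/6)
2D/W = 12.666667
log2(12.666667) = 3.663
MT = 180 + 179 * 3.663
= 835.7 ms
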